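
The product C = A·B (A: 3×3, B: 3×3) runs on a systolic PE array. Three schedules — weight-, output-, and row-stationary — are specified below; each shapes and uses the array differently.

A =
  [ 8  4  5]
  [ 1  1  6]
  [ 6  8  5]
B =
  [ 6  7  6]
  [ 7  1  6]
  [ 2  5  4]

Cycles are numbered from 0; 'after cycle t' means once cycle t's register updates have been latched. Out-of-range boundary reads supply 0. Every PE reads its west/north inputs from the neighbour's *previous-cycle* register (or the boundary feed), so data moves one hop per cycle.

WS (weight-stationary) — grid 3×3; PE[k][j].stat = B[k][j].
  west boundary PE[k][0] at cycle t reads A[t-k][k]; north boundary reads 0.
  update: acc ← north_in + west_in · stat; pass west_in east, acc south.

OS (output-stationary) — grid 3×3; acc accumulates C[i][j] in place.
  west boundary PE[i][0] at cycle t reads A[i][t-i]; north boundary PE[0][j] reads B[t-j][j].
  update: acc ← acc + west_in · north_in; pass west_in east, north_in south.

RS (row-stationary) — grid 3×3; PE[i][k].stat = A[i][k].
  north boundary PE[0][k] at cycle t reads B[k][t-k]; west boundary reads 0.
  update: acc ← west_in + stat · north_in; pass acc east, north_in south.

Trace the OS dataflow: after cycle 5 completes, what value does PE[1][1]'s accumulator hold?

OS (3×3). Following PE[1][1] plus its west/north inputs:
  cycle 0: PE[0][1] → acc 0, east 0, south 0
  cycle 0: PE[1][0] → acc 0, east 0, south 0
  cycle 0: PE[1][1] → acc 0, east 0, south 0
  cycle 1: PE[0][1] → acc 56, east 8, south 7
  cycle 1: PE[1][0] → acc 6, east 1, south 6
  cycle 1: PE[1][1] → acc 0, east 0, south 0
  cycle 2: PE[0][1] → acc 60, east 4, south 1
  cycle 2: PE[1][0] → acc 13, east 1, south 7
  cycle 2: PE[1][1] → acc 7, east 1, south 7
  cycle 3: PE[0][1] → acc 85, east 5, south 5
  cycle 3: PE[1][0] → acc 25, east 6, south 2
  cycle 3: PE[1][1] → acc 8, east 1, south 1
  cycle 4: PE[0][1] → acc 85, east 0, south 0
  cycle 4: PE[1][0] → acc 25, east 0, south 0
  cycle 4: PE[1][1] → acc 38, east 6, south 5
  cycle 5: PE[0][1] → acc 85, east 0, south 0
  cycle 5: PE[1][0] → acc 25, east 0, south 0
  cycle 5: PE[1][1] → acc 38, east 0, south 0

PE[1][1].acc = 38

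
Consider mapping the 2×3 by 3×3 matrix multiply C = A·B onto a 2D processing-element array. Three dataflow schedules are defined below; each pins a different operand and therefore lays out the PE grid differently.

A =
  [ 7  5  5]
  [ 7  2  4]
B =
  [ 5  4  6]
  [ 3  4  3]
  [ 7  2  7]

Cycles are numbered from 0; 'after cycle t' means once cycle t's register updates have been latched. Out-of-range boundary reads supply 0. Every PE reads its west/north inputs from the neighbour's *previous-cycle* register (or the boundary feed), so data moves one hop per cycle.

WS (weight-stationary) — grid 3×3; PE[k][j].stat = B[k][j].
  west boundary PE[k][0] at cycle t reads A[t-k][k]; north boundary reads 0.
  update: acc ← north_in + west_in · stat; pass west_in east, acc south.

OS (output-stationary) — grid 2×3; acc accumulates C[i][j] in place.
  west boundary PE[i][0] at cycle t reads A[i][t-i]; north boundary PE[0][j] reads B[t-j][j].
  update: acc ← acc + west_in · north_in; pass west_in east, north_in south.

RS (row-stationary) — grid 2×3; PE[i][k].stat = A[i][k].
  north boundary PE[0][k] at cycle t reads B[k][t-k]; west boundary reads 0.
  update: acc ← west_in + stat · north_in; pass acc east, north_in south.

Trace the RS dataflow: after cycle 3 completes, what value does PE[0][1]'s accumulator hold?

Tracing RS — 2×3 array, target PE[0][1]:
  cycle 0: PE[0][0] → acc 35, east 35, south 5
  cycle 0: PE[0][1] → acc 0, east 0, south 0
  cycle 1: PE[0][0] → acc 28, east 28, south 4
  cycle 1: PE[0][1] → acc 50, east 50, south 3
  cycle 2: PE[0][0] → acc 42, east 42, south 6
  cycle 2: PE[0][1] → acc 48, east 48, south 4
  cycle 3: PE[0][0] → acc 0, east 0, south 0
  cycle 3: PE[0][1] → acc 57, east 57, south 3

PE[0][1].acc = 57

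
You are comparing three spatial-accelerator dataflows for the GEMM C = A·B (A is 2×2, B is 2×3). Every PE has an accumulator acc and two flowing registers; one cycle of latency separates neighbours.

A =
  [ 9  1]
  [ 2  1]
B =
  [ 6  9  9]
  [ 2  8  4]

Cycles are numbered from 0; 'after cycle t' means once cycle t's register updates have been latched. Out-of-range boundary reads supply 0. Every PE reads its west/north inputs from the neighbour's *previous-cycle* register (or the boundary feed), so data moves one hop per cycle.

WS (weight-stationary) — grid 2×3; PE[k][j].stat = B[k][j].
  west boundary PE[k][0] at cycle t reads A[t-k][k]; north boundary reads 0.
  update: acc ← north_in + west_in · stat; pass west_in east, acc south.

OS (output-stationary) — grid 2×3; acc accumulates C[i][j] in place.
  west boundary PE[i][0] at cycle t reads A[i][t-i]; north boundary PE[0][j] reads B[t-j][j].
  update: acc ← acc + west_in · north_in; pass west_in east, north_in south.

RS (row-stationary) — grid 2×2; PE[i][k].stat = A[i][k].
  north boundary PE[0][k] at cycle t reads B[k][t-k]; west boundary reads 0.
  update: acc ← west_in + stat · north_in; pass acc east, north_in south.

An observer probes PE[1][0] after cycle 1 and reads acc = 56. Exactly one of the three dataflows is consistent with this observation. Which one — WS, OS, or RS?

dataflow = WS

WS [2×3] PE[1][0] across cycles:
  after 0 — PE[1][0] acc=0, pass-E 0, pass-S 0
  after 1 — PE[1][0] acc=56, pass-E 1, pass-S 56
OS [2×3] PE[1][0] across cycles:
  after 0 — PE[1][0] acc=0, pass-E 0, pass-S 0
  after 1 — PE[1][0] acc=12, pass-E 2, pass-S 6
RS [2×2] PE[1][0] across cycles:
  after 0 — PE[1][0] acc=0, pass-E 0, pass-S 0
  after 1 — PE[1][0] acc=12, pass-E 12, pass-S 6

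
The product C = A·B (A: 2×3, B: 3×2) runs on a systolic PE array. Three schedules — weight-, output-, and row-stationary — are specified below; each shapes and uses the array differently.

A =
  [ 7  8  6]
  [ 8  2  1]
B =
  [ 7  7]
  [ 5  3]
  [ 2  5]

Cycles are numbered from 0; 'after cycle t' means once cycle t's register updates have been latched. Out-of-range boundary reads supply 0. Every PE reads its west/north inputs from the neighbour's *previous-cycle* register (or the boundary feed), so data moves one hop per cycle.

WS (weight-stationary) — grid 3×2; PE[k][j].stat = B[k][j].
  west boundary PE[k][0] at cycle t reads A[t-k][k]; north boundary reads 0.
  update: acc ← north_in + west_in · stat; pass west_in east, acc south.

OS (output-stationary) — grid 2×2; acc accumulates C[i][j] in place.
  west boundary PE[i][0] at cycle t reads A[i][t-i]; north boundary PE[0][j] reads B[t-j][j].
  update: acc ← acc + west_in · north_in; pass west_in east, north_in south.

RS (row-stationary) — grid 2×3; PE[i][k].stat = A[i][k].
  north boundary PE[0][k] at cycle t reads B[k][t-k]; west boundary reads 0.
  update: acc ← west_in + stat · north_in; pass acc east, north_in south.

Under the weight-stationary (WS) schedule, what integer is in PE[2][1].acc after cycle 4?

PE[2][1].acc = 67

WS 3×2: PE[2][1] cycle-by-cycle (with neighbour feeds):
  @0  [1,1]  acc 0  |  →0  ↓0
  @0  [2,0]  acc 0  |  →0  ↓0
  @0  [2,1]  acc 0  |  →0  ↓0
  @1  [1,1]  acc 0  |  →0  ↓0
  @1  [2,0]  acc 0  |  →0  ↓0
  @1  [2,1]  acc 0  |  →0  ↓0
  @2  [1,1]  acc 73  |  →8  ↓73
  @2  [2,0]  acc 101  |  →6  ↓101
  @2  [2,1]  acc 0  |  →0  ↓0
  @3  [1,1]  acc 62  |  →2  ↓62
  @3  [2,0]  acc 68  |  →1  ↓68
  @3  [2,1]  acc 103  |  →6  ↓103
  @4  [1,1]  acc 0  |  →0  ↓0
  @4  [2,0]  acc 0  |  →0  ↓0
  @4  [2,1]  acc 67  |  →1  ↓67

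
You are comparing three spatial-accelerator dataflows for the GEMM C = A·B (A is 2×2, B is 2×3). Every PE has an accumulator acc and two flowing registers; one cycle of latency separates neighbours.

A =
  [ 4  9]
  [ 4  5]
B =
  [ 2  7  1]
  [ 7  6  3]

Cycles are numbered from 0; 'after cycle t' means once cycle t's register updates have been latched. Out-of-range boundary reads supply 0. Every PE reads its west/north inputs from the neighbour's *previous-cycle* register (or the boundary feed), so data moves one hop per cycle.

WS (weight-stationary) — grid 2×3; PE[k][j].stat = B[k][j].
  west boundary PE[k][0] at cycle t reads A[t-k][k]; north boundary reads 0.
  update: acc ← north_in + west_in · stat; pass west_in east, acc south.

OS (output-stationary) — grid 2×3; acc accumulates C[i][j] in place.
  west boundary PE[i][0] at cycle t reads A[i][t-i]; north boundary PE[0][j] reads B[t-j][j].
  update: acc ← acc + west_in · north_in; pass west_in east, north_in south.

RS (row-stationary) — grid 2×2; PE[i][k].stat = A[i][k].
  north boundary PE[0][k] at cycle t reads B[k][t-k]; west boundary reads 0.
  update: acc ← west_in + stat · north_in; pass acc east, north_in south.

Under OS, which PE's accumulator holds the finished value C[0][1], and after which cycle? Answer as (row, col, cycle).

(row, col, cycle) = (0, 1, 2)

OS: C[0][1] accumulates in PE[0][1]:
  t=0 PE[0][1]: acc=0 h=0 v=0
  t=1 PE[0][1]: acc=28 h=4 v=7
  t=2 PE[0][1]: acc=82 h=9 v=6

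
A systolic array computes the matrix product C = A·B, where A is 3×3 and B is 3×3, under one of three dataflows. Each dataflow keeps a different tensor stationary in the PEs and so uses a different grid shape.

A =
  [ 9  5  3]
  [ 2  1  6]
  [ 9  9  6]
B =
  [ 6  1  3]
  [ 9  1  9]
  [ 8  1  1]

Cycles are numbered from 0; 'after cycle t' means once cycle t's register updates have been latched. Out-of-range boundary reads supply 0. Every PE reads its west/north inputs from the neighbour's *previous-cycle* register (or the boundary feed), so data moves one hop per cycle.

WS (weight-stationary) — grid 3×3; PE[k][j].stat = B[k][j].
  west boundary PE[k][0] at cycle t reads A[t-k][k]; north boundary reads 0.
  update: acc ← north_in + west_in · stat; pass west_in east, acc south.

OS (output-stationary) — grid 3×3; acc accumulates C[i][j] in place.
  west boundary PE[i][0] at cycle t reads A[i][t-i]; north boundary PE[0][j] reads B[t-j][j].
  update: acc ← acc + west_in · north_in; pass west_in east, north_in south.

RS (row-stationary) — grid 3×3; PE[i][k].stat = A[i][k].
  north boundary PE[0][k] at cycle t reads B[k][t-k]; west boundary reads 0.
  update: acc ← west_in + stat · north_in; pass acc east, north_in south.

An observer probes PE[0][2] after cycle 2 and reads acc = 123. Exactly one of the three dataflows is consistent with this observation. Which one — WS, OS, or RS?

WS (3×3 grid), PE[0][2]:
  0: (0,2).acc=0  regs=<0,0>
  1: (0,2).acc=0  regs=<0,0>
  2: (0,2).acc=27  regs=<9,27>
OS (3×3 grid), PE[0][2]:
  0: (0,2).acc=0  regs=<0,0>
  1: (0,2).acc=0  regs=<0,0>
  2: (0,2).acc=27  regs=<9,3>
RS (3×3 grid), PE[0][2]:
  0: (0,2).acc=0  regs=<0,0>
  1: (0,2).acc=0  regs=<0,0>
  2: (0,2).acc=123  regs=<123,8>

dataflow = RS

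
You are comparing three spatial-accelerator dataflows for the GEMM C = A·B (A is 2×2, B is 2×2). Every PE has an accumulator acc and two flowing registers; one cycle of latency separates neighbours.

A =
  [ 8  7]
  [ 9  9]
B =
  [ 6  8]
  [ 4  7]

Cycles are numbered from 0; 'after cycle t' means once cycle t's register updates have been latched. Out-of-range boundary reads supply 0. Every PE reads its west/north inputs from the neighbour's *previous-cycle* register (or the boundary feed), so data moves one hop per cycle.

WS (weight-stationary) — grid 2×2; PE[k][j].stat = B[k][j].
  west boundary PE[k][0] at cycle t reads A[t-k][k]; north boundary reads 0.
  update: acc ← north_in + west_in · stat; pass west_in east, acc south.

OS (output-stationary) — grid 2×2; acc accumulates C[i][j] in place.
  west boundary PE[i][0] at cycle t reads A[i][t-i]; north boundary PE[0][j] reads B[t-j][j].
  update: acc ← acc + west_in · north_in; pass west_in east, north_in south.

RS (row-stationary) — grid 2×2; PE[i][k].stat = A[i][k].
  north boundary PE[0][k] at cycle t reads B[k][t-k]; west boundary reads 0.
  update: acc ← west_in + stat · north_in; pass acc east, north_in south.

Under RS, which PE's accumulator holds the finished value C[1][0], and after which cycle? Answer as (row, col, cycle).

(row, col, cycle) = (1, 1, 2)

RS: C[1][0] accumulates in PE[1][1]:
  c0 r1c1: 0 / 0 / 0
  c1 r1c1: 0 / 0 / 0
  c2 r1c1: 90 / 90 / 4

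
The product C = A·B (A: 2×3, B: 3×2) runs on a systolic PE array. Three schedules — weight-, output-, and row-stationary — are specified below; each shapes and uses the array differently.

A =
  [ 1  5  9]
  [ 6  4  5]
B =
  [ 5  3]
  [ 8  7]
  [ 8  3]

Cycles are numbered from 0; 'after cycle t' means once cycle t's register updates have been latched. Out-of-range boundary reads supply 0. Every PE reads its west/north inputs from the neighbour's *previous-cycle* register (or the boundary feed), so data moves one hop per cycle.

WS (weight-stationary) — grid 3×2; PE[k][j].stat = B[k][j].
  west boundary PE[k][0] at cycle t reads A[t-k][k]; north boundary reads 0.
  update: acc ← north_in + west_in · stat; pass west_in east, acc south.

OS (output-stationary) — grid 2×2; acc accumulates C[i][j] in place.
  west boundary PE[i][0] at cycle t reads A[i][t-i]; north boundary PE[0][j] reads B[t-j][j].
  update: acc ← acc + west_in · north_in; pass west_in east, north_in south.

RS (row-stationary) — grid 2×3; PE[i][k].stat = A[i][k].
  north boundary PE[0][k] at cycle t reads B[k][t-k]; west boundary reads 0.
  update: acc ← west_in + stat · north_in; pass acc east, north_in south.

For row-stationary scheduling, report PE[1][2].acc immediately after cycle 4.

RS 2×3: PE[1][2] cycle-by-cycle (with neighbour feeds):
  after 0 — PE[0][2] acc=0, pass-E 0, pass-S 0
  after 0 — PE[1][1] acc=0, pass-E 0, pass-S 0
  after 0 — PE[1][2] acc=0, pass-E 0, pass-S 0
  after 1 — PE[0][2] acc=0, pass-E 0, pass-S 0
  after 1 — PE[1][1] acc=0, pass-E 0, pass-S 0
  after 1 — PE[1][2] acc=0, pass-E 0, pass-S 0
  after 2 — PE[0][2] acc=117, pass-E 117, pass-S 8
  after 2 — PE[1][1] acc=62, pass-E 62, pass-S 8
  after 2 — PE[1][2] acc=0, pass-E 0, pass-S 0
  after 3 — PE[0][2] acc=65, pass-E 65, pass-S 3
  after 3 — PE[1][1] acc=46, pass-E 46, pass-S 7
  after 3 — PE[1][2] acc=102, pass-E 102, pass-S 8
  after 4 — PE[0][2] acc=0, pass-E 0, pass-S 0
  after 4 — PE[1][1] acc=0, pass-E 0, pass-S 0
  after 4 — PE[1][2] acc=61, pass-E 61, pass-S 3

PE[1][2].acc = 61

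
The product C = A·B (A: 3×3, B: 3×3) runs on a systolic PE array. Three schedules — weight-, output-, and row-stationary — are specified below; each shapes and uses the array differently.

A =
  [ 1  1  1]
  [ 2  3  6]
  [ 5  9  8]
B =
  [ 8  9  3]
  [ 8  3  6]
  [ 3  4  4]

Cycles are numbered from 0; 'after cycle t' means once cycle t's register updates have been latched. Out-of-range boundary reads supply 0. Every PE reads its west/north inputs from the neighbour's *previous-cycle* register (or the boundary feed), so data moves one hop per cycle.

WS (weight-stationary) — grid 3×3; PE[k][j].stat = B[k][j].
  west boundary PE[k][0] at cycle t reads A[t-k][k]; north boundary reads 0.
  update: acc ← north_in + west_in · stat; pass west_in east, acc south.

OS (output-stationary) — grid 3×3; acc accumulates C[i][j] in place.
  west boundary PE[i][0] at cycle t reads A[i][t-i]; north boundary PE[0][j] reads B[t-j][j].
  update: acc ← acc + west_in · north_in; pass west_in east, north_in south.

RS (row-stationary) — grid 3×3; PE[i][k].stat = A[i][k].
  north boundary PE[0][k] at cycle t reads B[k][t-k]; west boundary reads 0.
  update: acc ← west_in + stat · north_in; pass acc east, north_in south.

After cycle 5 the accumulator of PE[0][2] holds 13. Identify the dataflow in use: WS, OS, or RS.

dataflow = OS

WS [3×3] PE[0][2] across cycles:
  t=0 PE[0][2]: acc=0 h=0 v=0
  t=1 PE[0][2]: acc=0 h=0 v=0
  t=2 PE[0][2]: acc=3 h=1 v=3
  t=3 PE[0][2]: acc=6 h=2 v=6
  t=4 PE[0][2]: acc=15 h=5 v=15
  t=5 PE[0][2]: acc=0 h=0 v=0
OS [3×3] PE[0][2] across cycles:
  t=0 PE[0][2]: acc=0 h=0 v=0
  t=1 PE[0][2]: acc=0 h=0 v=0
  t=2 PE[0][2]: acc=3 h=1 v=3
  t=3 PE[0][2]: acc=9 h=1 v=6
  t=4 PE[0][2]: acc=13 h=1 v=4
  t=5 PE[0][2]: acc=13 h=0 v=0
RS [3×3] PE[0][2] across cycles:
  t=0 PE[0][2]: acc=0 h=0 v=0
  t=1 PE[0][2]: acc=0 h=0 v=0
  t=2 PE[0][2]: acc=19 h=19 v=3
  t=3 PE[0][2]: acc=16 h=16 v=4
  t=4 PE[0][2]: acc=13 h=13 v=4
  t=5 PE[0][2]: acc=0 h=0 v=0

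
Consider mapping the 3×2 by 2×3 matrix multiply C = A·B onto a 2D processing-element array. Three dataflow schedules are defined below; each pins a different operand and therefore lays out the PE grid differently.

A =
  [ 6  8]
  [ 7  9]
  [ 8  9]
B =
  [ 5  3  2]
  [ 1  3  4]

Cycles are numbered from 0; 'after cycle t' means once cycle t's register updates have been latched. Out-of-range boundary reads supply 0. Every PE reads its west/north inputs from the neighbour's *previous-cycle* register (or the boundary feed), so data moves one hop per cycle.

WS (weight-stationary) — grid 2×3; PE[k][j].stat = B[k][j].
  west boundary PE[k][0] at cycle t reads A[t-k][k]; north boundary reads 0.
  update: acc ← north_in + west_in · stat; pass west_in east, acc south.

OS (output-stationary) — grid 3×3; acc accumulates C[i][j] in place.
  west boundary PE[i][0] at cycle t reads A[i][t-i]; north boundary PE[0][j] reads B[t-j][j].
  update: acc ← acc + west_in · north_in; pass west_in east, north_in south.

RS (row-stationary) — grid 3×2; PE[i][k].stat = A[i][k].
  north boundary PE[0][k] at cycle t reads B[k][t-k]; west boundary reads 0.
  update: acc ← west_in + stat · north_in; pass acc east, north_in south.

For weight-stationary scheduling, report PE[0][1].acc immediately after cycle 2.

WS on a 2×3 grid — tracing PE[0][1] and its feeders:
  @0  [0,0]  acc 30  |  →6  ↓30
  @0  [0,1]  acc 0  |  →0  ↓0
  @1  [0,0]  acc 35  |  →7  ↓35
  @1  [0,1]  acc 18  |  →6  ↓18
  @2  [0,0]  acc 40  |  →8  ↓40
  @2  [0,1]  acc 21  |  →7  ↓21

PE[0][1].acc = 21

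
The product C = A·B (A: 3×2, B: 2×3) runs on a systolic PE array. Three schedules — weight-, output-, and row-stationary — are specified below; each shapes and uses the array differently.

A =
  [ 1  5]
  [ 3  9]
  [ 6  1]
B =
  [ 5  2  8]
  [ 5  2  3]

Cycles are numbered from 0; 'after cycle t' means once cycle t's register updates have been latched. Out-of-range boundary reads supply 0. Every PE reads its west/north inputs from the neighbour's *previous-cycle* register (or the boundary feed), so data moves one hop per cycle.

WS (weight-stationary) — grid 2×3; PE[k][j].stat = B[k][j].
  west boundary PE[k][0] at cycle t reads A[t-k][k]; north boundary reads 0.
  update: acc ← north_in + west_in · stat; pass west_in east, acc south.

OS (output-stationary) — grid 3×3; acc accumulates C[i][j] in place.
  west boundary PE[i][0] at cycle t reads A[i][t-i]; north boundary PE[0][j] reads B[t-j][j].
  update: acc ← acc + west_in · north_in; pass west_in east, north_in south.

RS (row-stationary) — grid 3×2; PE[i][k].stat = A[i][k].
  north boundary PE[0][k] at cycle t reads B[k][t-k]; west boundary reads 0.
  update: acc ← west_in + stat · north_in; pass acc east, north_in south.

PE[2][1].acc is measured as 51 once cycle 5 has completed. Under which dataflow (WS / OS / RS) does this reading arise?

— WS: 2×3 array has no PE[2][1].
— OS: 3×3; PE[2][1] trace:
  step 0 · PE2,1: acc=0; fwd→0 fwd↓0
  step 1 · PE2,1: acc=0; fwd→0 fwd↓0
  step 2 · PE2,1: acc=0; fwd→0 fwd↓0
  step 3 · PE2,1: acc=12; fwd→6 fwd↓2
  step 4 · PE2,1: acc=14; fwd→1 fwd↓2
  step 5 · PE2,1: acc=14; fwd→0 fwd↓0
— RS: 3×2; PE[2][1] trace:
  step 0 · PE2,1: acc=0; fwd→0 fwd↓0
  step 1 · PE2,1: acc=0; fwd→0 fwd↓0
  step 2 · PE2,1: acc=0; fwd→0 fwd↓0
  step 3 · PE2,1: acc=35; fwd→35 fwd↓5
  step 4 · PE2,1: acc=14; fwd→14 fwd↓2
  step 5 · PE2,1: acc=51; fwd→51 fwd↓3

dataflow = RS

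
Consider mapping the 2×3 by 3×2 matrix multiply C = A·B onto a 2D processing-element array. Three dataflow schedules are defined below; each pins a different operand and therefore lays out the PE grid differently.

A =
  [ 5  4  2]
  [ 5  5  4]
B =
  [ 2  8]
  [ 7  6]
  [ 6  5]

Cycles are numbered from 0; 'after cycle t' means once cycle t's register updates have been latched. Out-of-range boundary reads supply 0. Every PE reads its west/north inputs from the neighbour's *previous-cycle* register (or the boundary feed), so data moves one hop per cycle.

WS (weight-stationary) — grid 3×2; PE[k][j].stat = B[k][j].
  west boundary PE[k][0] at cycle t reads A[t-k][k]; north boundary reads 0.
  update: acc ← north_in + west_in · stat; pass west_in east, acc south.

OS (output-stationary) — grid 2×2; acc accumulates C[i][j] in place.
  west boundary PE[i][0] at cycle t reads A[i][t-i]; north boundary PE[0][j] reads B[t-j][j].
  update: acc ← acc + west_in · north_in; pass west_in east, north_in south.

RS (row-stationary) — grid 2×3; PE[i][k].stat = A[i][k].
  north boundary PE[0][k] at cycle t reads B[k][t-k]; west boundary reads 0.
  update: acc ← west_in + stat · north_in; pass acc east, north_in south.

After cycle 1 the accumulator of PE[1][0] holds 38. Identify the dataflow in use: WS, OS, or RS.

dataflow = WS

— WS: 3×2; PE[1][0] trace:
  [0] (1,0) acc=0 (h:0 v:0)
  [1] (1,0) acc=38 (h:4 v:38)
— OS: 2×2; PE[1][0] trace:
  [0] (1,0) acc=0 (h:0 v:0)
  [1] (1,0) acc=10 (h:5 v:2)
— RS: 2×3; PE[1][0] trace:
  [0] (1,0) acc=0 (h:0 v:0)
  [1] (1,0) acc=10 (h:10 v:2)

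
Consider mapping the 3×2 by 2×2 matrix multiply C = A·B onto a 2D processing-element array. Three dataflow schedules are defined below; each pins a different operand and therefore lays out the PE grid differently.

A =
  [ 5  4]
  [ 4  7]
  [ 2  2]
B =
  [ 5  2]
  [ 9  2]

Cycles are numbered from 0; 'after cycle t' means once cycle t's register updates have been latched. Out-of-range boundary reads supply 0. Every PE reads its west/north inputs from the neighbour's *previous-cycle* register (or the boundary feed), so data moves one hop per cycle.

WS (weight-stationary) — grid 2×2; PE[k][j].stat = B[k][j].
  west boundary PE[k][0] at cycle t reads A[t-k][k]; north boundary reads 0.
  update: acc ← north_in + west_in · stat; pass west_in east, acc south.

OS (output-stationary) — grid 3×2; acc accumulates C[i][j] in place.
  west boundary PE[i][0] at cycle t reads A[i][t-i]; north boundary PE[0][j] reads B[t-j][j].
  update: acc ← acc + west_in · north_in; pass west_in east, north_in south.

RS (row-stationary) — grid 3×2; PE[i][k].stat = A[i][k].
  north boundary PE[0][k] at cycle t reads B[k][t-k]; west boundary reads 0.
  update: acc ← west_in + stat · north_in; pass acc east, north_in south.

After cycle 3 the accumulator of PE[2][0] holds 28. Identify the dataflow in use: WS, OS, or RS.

WS: PE[2][0] is outside its 2×2 grid.
OS (3×2 grid), PE[2][0]:
  t=0 PE[2][0]: acc=0 h=0 v=0
  t=1 PE[2][0]: acc=0 h=0 v=0
  t=2 PE[2][0]: acc=10 h=2 v=5
  t=3 PE[2][0]: acc=28 h=2 v=9
RS (3×2 grid), PE[2][0]:
  t=0 PE[2][0]: acc=0 h=0 v=0
  t=1 PE[2][0]: acc=0 h=0 v=0
  t=2 PE[2][0]: acc=10 h=10 v=5
  t=3 PE[2][0]: acc=4 h=4 v=2

dataflow = OS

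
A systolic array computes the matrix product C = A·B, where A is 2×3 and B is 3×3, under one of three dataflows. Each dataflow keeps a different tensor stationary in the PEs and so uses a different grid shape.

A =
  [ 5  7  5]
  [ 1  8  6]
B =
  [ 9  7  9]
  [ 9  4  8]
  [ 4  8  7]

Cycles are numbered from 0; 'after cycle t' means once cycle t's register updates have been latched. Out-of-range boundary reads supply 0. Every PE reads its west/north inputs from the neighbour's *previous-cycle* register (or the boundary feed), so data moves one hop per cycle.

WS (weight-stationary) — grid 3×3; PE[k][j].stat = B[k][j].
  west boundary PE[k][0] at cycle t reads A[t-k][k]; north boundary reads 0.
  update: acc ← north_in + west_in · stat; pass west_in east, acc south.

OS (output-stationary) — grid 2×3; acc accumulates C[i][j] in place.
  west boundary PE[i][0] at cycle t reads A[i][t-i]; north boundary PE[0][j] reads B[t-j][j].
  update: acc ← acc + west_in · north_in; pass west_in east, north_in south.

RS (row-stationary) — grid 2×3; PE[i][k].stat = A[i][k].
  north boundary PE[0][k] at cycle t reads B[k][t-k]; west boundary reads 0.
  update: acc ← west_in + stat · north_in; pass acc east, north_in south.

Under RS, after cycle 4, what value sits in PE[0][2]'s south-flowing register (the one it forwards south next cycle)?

RS on a 2×3 grid — tracing PE[0][2] and its feeders:
  c0 r0c1: 0 / 0 / 0
  c0 r0c2: 0 / 0 / 0
  c1 r0c1: 108 / 108 / 9
  c1 r0c2: 0 / 0 / 0
  c2 r0c1: 63 / 63 / 4
  c2 r0c2: 128 / 128 / 4
  c3 r0c1: 101 / 101 / 8
  c3 r0c2: 103 / 103 / 8
  c4 r0c1: 0 / 0 / 0
  c4 r0c2: 136 / 136 / 7

register = 7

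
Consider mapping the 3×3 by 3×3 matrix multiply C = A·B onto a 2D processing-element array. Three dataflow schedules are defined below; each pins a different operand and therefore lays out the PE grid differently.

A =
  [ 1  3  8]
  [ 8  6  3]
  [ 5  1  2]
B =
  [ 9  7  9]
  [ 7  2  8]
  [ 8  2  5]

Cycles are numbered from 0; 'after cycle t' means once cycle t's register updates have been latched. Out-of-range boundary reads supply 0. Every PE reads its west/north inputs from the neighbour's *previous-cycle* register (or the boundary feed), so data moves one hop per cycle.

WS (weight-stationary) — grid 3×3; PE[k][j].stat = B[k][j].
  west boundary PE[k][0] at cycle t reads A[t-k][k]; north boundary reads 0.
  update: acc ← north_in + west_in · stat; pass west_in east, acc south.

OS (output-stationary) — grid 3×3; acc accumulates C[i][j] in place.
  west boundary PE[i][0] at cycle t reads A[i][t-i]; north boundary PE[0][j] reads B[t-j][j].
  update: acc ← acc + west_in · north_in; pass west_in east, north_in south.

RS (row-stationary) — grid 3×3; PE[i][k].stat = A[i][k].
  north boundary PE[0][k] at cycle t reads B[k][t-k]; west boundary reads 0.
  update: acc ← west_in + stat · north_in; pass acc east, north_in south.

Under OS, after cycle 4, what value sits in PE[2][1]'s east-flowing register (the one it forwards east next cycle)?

OS (3×3). Following PE[2][1] plus its west/north inputs:
  step 0 · PE1,1: acc=0; fwd→0 fwd↓0
  step 0 · PE2,0: acc=0; fwd→0 fwd↓0
  step 0 · PE2,1: acc=0; fwd→0 fwd↓0
  step 1 · PE1,1: acc=0; fwd→0 fwd↓0
  step 1 · PE2,0: acc=0; fwd→0 fwd↓0
  step 1 · PE2,1: acc=0; fwd→0 fwd↓0
  step 2 · PE1,1: acc=56; fwd→8 fwd↓7
  step 2 · PE2,0: acc=45; fwd→5 fwd↓9
  step 2 · PE2,1: acc=0; fwd→0 fwd↓0
  step 3 · PE1,1: acc=68; fwd→6 fwd↓2
  step 3 · PE2,0: acc=52; fwd→1 fwd↓7
  step 3 · PE2,1: acc=35; fwd→5 fwd↓7
  step 4 · PE1,1: acc=74; fwd→3 fwd↓2
  step 4 · PE2,0: acc=68; fwd→2 fwd↓8
  step 4 · PE2,1: acc=37; fwd→1 fwd↓2

register = 1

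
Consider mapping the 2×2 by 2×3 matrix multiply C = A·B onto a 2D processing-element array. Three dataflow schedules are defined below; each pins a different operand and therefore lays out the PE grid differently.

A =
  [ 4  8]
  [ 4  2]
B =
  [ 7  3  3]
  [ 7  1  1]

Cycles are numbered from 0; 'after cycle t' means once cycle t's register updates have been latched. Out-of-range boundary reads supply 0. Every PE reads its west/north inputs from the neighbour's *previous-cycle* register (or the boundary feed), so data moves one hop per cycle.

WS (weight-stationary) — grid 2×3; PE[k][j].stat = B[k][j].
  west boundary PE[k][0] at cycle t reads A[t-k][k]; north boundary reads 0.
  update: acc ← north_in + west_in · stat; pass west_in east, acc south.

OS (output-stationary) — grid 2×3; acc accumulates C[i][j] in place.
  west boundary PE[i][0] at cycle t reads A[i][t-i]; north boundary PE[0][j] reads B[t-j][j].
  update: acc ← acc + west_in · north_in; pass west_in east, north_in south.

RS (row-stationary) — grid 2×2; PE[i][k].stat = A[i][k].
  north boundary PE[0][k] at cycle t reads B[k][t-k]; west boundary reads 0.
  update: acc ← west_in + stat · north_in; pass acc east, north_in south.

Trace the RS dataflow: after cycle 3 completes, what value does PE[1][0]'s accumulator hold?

PE[1][0].acc = 12

RS 2×2: PE[1][0] cycle-by-cycle (with neighbour feeds):
  after 0 — PE[0][0] acc=28, pass-E 28, pass-S 7
  after 0 — PE[1][0] acc=0, pass-E 0, pass-S 0
  after 1 — PE[0][0] acc=12, pass-E 12, pass-S 3
  after 1 — PE[1][0] acc=28, pass-E 28, pass-S 7
  after 2 — PE[0][0] acc=12, pass-E 12, pass-S 3
  after 2 — PE[1][0] acc=12, pass-E 12, pass-S 3
  after 3 — PE[0][0] acc=0, pass-E 0, pass-S 0
  after 3 — PE[1][0] acc=12, pass-E 12, pass-S 3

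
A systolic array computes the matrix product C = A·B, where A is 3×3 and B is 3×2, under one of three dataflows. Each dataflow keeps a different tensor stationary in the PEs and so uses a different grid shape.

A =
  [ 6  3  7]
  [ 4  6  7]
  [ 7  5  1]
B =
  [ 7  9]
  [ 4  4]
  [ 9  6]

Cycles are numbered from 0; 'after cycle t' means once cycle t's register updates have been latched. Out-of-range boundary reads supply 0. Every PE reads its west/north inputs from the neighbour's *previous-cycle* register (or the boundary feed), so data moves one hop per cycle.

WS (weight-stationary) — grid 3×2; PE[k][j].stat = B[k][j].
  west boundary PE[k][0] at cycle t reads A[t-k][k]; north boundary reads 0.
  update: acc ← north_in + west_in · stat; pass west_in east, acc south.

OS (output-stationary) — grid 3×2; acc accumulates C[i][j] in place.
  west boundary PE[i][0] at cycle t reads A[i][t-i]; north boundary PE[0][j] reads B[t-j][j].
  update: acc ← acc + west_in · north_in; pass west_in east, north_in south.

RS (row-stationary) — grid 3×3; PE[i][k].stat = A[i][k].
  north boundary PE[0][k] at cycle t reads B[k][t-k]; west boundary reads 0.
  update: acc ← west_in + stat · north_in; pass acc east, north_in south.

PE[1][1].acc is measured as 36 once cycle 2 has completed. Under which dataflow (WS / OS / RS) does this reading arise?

dataflow = OS

— WS: 3×2; PE[1][1] trace:
  0: (1,1).acc=0  regs=<0,0>
  1: (1,1).acc=0  regs=<0,0>
  2: (1,1).acc=66  regs=<3,66>
— OS: 3×2; PE[1][1] trace:
  0: (1,1).acc=0  regs=<0,0>
  1: (1,1).acc=0  regs=<0,0>
  2: (1,1).acc=36  regs=<4,9>
— RS: 3×3; PE[1][1] trace:
  0: (1,1).acc=0  regs=<0,0>
  1: (1,1).acc=0  regs=<0,0>
  2: (1,1).acc=52  regs=<52,4>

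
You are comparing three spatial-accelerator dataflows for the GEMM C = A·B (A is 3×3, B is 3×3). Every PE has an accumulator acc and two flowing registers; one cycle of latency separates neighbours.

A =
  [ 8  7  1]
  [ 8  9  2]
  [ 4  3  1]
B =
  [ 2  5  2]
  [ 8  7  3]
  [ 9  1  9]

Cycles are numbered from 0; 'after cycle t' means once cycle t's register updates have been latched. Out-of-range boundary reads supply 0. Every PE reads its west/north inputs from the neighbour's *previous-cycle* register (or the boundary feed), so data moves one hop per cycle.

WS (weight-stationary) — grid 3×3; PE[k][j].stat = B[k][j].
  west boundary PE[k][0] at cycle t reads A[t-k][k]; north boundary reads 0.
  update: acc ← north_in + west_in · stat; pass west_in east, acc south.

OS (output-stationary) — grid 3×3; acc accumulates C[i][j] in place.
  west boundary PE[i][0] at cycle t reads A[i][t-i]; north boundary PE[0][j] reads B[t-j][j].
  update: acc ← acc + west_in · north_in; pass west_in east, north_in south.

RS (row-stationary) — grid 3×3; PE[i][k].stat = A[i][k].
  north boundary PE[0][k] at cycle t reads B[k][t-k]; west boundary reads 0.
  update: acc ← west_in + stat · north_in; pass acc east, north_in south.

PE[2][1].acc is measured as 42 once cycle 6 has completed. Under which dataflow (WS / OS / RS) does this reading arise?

dataflow = OS

WS [3×3] PE[2][1] across cycles:
  step 0 · PE2,1: acc=0; fwd→0 fwd↓0
  step 1 · PE2,1: acc=0; fwd→0 fwd↓0
  step 2 · PE2,1: acc=0; fwd→0 fwd↓0
  step 3 · PE2,1: acc=90; fwd→1 fwd↓90
  step 4 · PE2,1: acc=105; fwd→2 fwd↓105
  step 5 · PE2,1: acc=42; fwd→1 fwd↓42
  step 6 · PE2,1: acc=0; fwd→0 fwd↓0
OS [3×3] PE[2][1] across cycles:
  step 0 · PE2,1: acc=0; fwd→0 fwd↓0
  step 1 · PE2,1: acc=0; fwd→0 fwd↓0
  step 2 · PE2,1: acc=0; fwd→0 fwd↓0
  step 3 · PE2,1: acc=20; fwd→4 fwd↓5
  step 4 · PE2,1: acc=41; fwd→3 fwd↓7
  step 5 · PE2,1: acc=42; fwd→1 fwd↓1
  step 6 · PE2,1: acc=42; fwd→0 fwd↓0
RS [3×3] PE[2][1] across cycles:
  step 0 · PE2,1: acc=0; fwd→0 fwd↓0
  step 1 · PE2,1: acc=0; fwd→0 fwd↓0
  step 2 · PE2,1: acc=0; fwd→0 fwd↓0
  step 3 · PE2,1: acc=32; fwd→32 fwd↓8
  step 4 · PE2,1: acc=41; fwd→41 fwd↓7
  step 5 · PE2,1: acc=17; fwd→17 fwd↓3
  step 6 · PE2,1: acc=0; fwd→0 fwd↓0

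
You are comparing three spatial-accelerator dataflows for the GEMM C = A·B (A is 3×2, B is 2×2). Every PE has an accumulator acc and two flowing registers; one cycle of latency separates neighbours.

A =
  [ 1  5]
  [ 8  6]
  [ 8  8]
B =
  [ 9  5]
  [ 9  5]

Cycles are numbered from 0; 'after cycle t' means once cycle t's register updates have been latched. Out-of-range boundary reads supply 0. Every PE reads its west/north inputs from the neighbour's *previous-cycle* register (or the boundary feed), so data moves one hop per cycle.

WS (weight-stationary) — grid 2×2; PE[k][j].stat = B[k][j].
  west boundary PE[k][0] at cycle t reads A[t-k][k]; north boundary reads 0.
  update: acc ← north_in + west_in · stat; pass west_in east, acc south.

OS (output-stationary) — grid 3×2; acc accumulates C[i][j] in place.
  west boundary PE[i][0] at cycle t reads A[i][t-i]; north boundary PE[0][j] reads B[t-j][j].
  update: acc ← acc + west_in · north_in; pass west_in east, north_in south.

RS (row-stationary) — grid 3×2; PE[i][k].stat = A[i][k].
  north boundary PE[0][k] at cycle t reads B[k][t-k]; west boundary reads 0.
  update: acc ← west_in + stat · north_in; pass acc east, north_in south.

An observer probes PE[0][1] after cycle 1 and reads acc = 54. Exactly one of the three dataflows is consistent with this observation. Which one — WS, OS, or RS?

— WS: 2×2; PE[0][1] trace:
  t=0 PE[0][1]: acc=0 h=0 v=0
  t=1 PE[0][1]: acc=5 h=1 v=5
— OS: 3×2; PE[0][1] trace:
  t=0 PE[0][1]: acc=0 h=0 v=0
  t=1 PE[0][1]: acc=5 h=1 v=5
— RS: 3×2; PE[0][1] trace:
  t=0 PE[0][1]: acc=0 h=0 v=0
  t=1 PE[0][1]: acc=54 h=54 v=9

dataflow = RS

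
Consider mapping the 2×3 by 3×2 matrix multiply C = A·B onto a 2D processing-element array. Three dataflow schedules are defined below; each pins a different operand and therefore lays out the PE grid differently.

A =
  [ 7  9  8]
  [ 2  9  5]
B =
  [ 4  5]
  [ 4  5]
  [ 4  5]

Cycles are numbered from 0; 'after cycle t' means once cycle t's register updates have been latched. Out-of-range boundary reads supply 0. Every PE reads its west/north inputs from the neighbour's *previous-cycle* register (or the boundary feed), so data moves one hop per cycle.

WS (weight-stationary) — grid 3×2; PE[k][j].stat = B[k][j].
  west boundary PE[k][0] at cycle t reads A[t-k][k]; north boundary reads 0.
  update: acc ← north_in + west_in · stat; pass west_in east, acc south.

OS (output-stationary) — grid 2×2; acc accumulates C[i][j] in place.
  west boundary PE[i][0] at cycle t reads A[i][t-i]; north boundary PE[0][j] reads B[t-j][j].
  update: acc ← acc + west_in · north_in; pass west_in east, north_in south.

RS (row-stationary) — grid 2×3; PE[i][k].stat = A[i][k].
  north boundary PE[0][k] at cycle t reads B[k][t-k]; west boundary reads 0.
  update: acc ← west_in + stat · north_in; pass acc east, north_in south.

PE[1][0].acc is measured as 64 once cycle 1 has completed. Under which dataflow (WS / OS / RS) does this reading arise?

Under WS (3×2), PE[1][0]:
  0: (1,0).acc=0  regs=<0,0>
  1: (1,0).acc=64  regs=<9,64>
Under OS (2×2), PE[1][0]:
  0: (1,0).acc=0  regs=<0,0>
  1: (1,0).acc=8  regs=<2,4>
Under RS (2×3), PE[1][0]:
  0: (1,0).acc=0  regs=<0,0>
  1: (1,0).acc=8  regs=<8,4>

dataflow = WS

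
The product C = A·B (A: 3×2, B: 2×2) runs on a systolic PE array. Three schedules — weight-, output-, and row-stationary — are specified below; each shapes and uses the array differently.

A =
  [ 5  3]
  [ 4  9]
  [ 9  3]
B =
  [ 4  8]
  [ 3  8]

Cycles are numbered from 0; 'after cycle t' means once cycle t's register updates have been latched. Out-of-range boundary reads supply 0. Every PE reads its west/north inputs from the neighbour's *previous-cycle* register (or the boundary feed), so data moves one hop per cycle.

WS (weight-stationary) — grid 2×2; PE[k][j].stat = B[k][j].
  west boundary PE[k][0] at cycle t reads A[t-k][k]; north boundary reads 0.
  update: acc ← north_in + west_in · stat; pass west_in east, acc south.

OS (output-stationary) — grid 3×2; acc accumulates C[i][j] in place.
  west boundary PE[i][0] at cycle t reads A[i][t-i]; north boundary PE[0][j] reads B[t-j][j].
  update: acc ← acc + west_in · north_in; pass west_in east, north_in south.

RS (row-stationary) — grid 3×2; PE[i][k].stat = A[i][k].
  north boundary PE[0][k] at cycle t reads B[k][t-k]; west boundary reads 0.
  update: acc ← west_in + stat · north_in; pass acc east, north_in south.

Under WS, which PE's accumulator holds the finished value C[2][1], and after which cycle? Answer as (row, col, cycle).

Under WS, C[2][1] lands at PE[1][1]:
  step 0 · PE1,1: acc=0; fwd→0 fwd↓0
  step 1 · PE1,1: acc=0; fwd→0 fwd↓0
  step 2 · PE1,1: acc=64; fwd→3 fwd↓64
  step 3 · PE1,1: acc=104; fwd→9 fwd↓104
  step 4 · PE1,1: acc=96; fwd→3 fwd↓96

(row, col, cycle) = (1, 1, 4)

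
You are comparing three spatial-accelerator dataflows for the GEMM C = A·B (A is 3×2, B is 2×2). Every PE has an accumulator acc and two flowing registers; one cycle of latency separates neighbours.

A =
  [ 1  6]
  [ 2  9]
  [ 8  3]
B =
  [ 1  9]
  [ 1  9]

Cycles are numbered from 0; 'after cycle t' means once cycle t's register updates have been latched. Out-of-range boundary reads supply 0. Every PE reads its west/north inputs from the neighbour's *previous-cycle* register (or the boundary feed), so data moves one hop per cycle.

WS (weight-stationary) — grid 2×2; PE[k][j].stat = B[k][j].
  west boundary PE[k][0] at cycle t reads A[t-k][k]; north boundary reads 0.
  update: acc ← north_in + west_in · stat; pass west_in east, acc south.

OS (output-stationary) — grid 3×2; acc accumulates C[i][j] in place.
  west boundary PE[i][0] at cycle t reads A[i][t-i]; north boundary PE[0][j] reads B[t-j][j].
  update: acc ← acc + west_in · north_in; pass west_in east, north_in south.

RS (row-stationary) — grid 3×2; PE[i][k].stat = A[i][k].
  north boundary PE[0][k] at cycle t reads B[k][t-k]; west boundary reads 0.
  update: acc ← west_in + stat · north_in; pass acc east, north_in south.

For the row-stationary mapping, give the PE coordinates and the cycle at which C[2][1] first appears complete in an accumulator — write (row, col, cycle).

RS — PE[2][1] is where C[2][1] collects:
  0: (2,1).acc=0  regs=<0,0>
  1: (2,1).acc=0  regs=<0,0>
  2: (2,1).acc=0  regs=<0,0>
  3: (2,1).acc=11  regs=<11,1>
  4: (2,1).acc=99  regs=<99,9>

(row, col, cycle) = (2, 1, 4)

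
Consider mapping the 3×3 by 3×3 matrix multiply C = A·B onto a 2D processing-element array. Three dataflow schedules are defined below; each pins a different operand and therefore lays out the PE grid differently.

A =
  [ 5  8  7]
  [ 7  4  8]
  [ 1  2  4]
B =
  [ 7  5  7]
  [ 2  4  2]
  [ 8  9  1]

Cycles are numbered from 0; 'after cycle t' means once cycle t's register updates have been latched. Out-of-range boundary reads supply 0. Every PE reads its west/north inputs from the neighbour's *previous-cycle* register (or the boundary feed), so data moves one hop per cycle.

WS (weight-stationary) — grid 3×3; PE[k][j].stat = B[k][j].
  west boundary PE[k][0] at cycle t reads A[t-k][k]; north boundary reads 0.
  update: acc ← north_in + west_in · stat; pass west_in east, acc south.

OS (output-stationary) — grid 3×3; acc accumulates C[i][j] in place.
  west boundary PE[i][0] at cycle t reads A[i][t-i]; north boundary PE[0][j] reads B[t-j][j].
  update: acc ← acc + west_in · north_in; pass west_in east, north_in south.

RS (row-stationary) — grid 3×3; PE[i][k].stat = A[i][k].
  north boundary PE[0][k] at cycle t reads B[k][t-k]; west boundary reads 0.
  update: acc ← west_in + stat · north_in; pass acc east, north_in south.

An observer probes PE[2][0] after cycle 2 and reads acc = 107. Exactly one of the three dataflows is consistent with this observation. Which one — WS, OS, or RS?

— WS: 3×3; PE[2][0] trace:
  [0] (2,0) acc=0 (h:0 v:0)
  [1] (2,0) acc=0 (h:0 v:0)
  [2] (2,0) acc=107 (h:7 v:107)
— OS: 3×3; PE[2][0] trace:
  [0] (2,0) acc=0 (h:0 v:0)
  [1] (2,0) acc=0 (h:0 v:0)
  [2] (2,0) acc=7 (h:1 v:7)
— RS: 3×3; PE[2][0] trace:
  [0] (2,0) acc=0 (h:0 v:0)
  [1] (2,0) acc=0 (h:0 v:0)
  [2] (2,0) acc=7 (h:7 v:7)

dataflow = WS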